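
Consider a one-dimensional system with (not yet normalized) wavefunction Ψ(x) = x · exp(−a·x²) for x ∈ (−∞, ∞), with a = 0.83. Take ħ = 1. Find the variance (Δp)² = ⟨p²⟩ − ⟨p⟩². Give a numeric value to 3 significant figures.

2.49

Compute ⟨p⟩ and ⟨p²⟩ separately; (Δp)² = ⟨p²⟩ − ⟨p⟩².
Expand each integrand as polynomial × e^(−2ax²) and use ∫x^(2j)·e^(−2ax²) dx = (2j−1)!!/(4a)^j · √(π/(2a)), odd powers → 0; here √(π/(2a)) = 1.3757. Differentiate with the product rule, d/dx e^(−ax²) = −2ax·e^(−ax²).
Normalization: ∫|Ψ|² dx = 0.41436.
⟨p⟩ = 0.0000 and ⟨p²⟩ = 2.4900.
(Δp)² = 2.4900 − (0.0000)² = 2.4900.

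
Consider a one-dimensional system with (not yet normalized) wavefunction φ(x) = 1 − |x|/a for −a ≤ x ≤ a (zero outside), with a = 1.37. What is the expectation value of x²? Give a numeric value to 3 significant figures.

⟨x²⟩ = ∫ x²·|φ|² dx / ∫|φ|² dx (integrals over the domain).
φ is even, so ∫ over [−a, a] = 2∫₀ᵃ with φ = 1 − x/a there: ∫₀ᵃ (1 − x/a)² dx = a/3, ∫₀ᵃ x²(1 − x/a)² dx = a³/30, ∫₀ᵃ x⁴(1 − x/a)² dx = a⁵/105.
State is unnormalized: ∫|φ|² dx = 0.91333, and ∫φ*·x²·φ dx = 0.17142, so ⟨x²⟩ = 0.17142 / 0.91333.
⟨x²⟩ = 0.18769.

0.188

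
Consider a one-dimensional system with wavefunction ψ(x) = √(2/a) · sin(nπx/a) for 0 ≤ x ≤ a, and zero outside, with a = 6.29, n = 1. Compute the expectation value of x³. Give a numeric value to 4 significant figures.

⟨x³⟩ = ∫ x³·|ψ|² dx (integrals over the domain).
With sin²θ = (1 − cos2θ)/2 on 0 ≤ x ≤ a: ∫sin²(nπx/a) dx = a/2, ∫x·sin²(nπx/a) dx = a²/4, ∫x²·sin²(nπx/a) dx = a³·(1/6 − 1/(4n²π²)); higher powers xᵏ the same way, integrating xᵏ·cos(2nπx/a) by parts.
⟨x³⟩ = 43.304.

43.30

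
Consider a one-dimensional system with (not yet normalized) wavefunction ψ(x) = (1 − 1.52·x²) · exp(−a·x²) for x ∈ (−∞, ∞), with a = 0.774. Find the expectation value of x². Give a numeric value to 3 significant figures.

0.728

⟨x²⟩ = ∫ x²·|ψ|² dx / ∫|ψ|² dx (integrals over the domain).
Expand each integrand as polynomial × e^(−2ax²) and use ∫x^(2j)·e^(−2ax²) dx = (2j−1)!!/(4a)^j · √(π/(2a)), odd powers → 0; here √(π/(2a)) = 1.4246.
State is unnormalized: ∫|ψ|² dx = 1.0559, and ∫ψ*·x²·ψ dx = 0.76835, so ⟨x²⟩ = 0.76835 / 1.0559.
⟨x²⟩ = 0.72767.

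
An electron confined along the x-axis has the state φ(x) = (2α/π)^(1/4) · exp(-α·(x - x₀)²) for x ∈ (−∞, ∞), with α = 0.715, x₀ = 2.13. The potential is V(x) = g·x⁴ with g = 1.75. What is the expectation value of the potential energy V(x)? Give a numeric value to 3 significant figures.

⟨V⟩ = ∫ V(x)·|φ|² dx.
Gaussian moments (u = x − x₀): ∫u^(2j)·e^(−2αu²) du = (2j−1)!!/(4α)^j · √(π/(2α)), odd powers integrate to 0; here √(π/(2α)) = 1.4822.
⟨V⟩ = 53.319.

53.3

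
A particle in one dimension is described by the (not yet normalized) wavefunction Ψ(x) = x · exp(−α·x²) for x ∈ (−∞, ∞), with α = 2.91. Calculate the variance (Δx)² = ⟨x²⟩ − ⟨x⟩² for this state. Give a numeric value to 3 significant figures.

0.258

Compute ⟨x⟩ and ⟨x²⟩ separately, then (Δx)² = ⟨x²⟩ − ⟨x⟩².
Expand each integrand as polynomial × e^(−2αx²) and use ∫x^(2j)·e^(−2αx²) dx = (2j−1)!!/(4α)^j · √(π/(2α)), odd powers → 0; here √(π/(2α)) = 0.73471.
Normalization: ∫|Ψ|² dx = 0.063119.
⟨x⟩ = 0.0000 and ⟨x²⟩ = 0.25773.
(Δx)² = 0.25773 − (0.0000)² = 0.25773.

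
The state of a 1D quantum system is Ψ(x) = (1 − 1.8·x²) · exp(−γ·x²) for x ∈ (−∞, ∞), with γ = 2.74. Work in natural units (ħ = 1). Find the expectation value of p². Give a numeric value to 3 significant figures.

5.53

p² Ψ = −ħ² d²Ψ/dx²; ⟨p²⟩ = −ħ² ∫ Ψ*·Ψ'' dx / ∫|Ψ|² dx.
Expand each integrand as polynomial × e^(−2γx²) and use ∫x^(2j)·e^(−2γx²) dx = (2j−1)!!/(4γ)^j · √(π/(2γ)), odd powers → 0; here √(π/(2γ)) = 0.75715. Differentiate with the product rule, d/dx e^(−γx²) = −2γx·e^(−γx²).
State is unnormalized: ∫|Ψ|² dx = 0.56972, and ∫Ψ*·(−ħ² Ψ'') dx = 3.1477, so ⟨p²⟩ = 3.1477 / 0.56972.
⟨p²⟩ = 5.5251.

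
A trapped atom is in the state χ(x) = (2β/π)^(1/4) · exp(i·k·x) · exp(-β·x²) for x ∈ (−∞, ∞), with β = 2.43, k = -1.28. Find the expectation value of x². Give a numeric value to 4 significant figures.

0.1029

⟨x²⟩ = ∫ x²·|χ|² dx (integrals over the domain).
Gaussian moments: ∫x^(2j)·e^(−2βx²) dx = (2j−1)!!/(4β)^j · √(π/(2β)), odd powers integrate to 0; here √(π/(2β)) = 0.80400.
⟨x²⟩ = 0.10288.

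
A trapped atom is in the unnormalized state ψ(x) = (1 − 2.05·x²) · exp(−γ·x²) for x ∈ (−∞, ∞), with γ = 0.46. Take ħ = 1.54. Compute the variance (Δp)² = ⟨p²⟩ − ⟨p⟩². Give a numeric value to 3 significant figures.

Compute ⟨p⟩ and ⟨p²⟩ separately; (Δp)² = ⟨p²⟩ − ⟨p⟩².
Expand each integrand as polynomial × e^(−2γx²) and use ∫x^(2j)·e^(−2γx²) dx = (2j−1)!!/(4γ)^j · √(π/(2γ)), odd powers → 0; here √(π/(2γ)) = 1.8479. Differentiate with the product rule, d/dx e^(−γx²) = −2γx·e^(−γx²).
Normalization: ∫|ψ|² dx = 4.6116.
⟨p⟩ = 0.0000 and ⟨p²⟩ = 5.2096.
(Δp)² = 5.2096 − (0.0000)² = 5.2096.

5.21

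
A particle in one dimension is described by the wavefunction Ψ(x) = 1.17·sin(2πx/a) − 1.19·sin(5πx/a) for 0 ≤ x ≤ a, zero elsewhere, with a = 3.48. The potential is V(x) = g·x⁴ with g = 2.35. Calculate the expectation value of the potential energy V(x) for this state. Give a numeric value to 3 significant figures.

75.8

⟨V⟩ = ∫ V(x)·|Ψ|² dx / ∫|Ψ|² dx.
On 0 ≤ x ≤ a (j ≠ l): ∫sin²(jπx/a) dx = a/2, ∫sin(jπx/a)·sin(lπx/a) dx = 0; diagonal moments ∫x·sin²(jπx/a) dx = a²/4, ∫x²·sin²(jπx/a) dx = a³·(1/6 − 1/(4j²π²)); cross terms ∫x·sin(jπx/a)·sin(lπx/a) dx = 0 for j + l even and −4jla²/(π²(j² − l²)²) for j + l odd, ∫x²·sin(jπx/a)·sin(lπx/a) dx = (−1)^(j+l)·4jla³/(π²(j² − l²)²); higher powers the same way via product-to-sum and parts.
State is unnormalized: ∫|Ψ|² dx = 4.8459, and ∫Ψ*·V(x)·Ψ dx = 367.09, so ⟨V⟩ = 367.09 / 4.8459.
⟨V⟩ = 75.752.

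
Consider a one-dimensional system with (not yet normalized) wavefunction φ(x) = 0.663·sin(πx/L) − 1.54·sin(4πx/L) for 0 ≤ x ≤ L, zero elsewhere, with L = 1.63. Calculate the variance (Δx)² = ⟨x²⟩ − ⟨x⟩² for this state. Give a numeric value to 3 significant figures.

Compute ⟨x⟩ and ⟨x²⟩ separately, then (Δx)² = ⟨x²⟩ − ⟨x⟩².
On 0 ≤ x ≤ L (j ≠ l): ∫sin²(jπx/L) dx = L/2, ∫sin(jπx/L)·sin(lπx/L) dx = 0; diagonal moments ∫x·sin²(jπx/L) dx = L²/4, ∫x²·sin²(jπx/L) dx = L³·(1/6 − 1/(4j²π²)); cross terms ∫x·sin(jπx/L)·sin(lπx/L) dx = 0 for j + l even and −4jlL²/(π²(j² − l²)²) for j + l odd, ∫x²·sin(jπx/L)·sin(lπx/L) dx = (−1)^(j+l)·4jlL³/(π²(j² − l²)²); higher powers the same way via product-to-sum and parts.
Normalization: ∫|φ|² dx = 2.2911.
⟨x⟩ = 0.83206 and ⟨x²⟩ = 0.88530.
(Δx)² = 0.88530 − (0.83206)² = 0.19297.

0.193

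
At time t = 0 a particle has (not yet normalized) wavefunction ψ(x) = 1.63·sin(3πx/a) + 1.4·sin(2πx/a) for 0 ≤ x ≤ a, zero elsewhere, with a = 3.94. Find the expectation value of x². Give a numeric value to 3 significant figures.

2.06

⟨x²⟩ = ∫ x²·|ψ|² dx / ∫|ψ|² dx (integrals over the domain).
On 0 ≤ x ≤ a (j ≠ l): ∫sin²(jπx/a) dx = a/2, ∫sin(jπx/a)·sin(lπx/a) dx = 0; diagonal moments ∫x·sin²(jπx/a) dx = a²/4, ∫x²·sin²(jπx/a) dx = a³·(1/6 − 1/(4j²π²)); cross terms ∫x·sin(jπx/a)·sin(lπx/a) dx = 0 for j + l even and −4jla²/(π²(j² − l²)²) for j + l odd, ∫x²·sin(jπx/a)·sin(lπx/a) dx = (−1)^(j+l)·4jla³/(π²(j² − l²)²); higher powers the same way via product-to-sum and parts.
State is unnormalized: ∫|ψ|² dx = 9.0953, and ∫ψ*·x²·ψ dx = 18.695, so ⟨x²⟩ = 18.695 / 9.0953.
⟨x²⟩ = 2.0555.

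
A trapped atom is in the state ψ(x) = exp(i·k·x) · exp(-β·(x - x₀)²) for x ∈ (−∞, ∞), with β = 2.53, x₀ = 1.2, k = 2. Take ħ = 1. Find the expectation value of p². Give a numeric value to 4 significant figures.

p² ψ = −ħ² d²ψ/dx²; ⟨p²⟩ = −ħ² ∫ ψ*·ψ'' dx / ∫|ψ|² dx.
Gaussian moments (u = x − x₀): ∫u^(2j)·e^(−2βu²) du = (2j−1)!!/(4β)^j · √(π/(2β)), odd powers integrate to 0; here √(π/(2β)) = 0.78795. Derivatives: ψ′ = (ik − 2βu)·ψ, ψ″ = ((ik − 2βu)² − 2β)·ψ; the odd-in-u pieces drop out.
State is unnormalized: ∫|ψ|² dx = 0.78795, and ∫ψ*·(−ħ² ψ'') dx = 5.1453, so ⟨p²⟩ = 5.1453 / 0.78795.
⟨p²⟩ = 6.5300.

6.530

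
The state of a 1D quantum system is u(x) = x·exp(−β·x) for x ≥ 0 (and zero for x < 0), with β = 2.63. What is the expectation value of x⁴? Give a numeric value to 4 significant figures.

⟨x⁴⟩ = ∫ x⁴·|u|² dx / ∫|u|² dx (integrals over the domain).
Every integrand reduces to terms xʲ·e^(−2βx) on [0, ∞); use ∫₀^∞ xʲ·e^(−2βx) dx = j!/(2β)^(j+1).
State is unnormalized: ∫|u|² dx = 0.013743, and ∫u*·x⁴·u dx = 0.0064630, so ⟨x⁴⟩ = 0.0064630 / 0.013743.
⟨x⁴⟩ = 0.47028.

0.4703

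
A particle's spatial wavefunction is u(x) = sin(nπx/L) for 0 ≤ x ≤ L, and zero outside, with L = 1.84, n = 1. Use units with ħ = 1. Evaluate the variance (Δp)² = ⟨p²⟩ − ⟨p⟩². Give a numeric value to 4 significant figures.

2.915

Compute ⟨p⟩ and ⟨p²⟩ separately; (Δp)² = ⟨p²⟩ − ⟨p⟩².
d/dx sin(nπx/L) = (nπ/L)·cos(nπx/L) and d²/dx² sin(nπx/L) = −(nπ/L)²·sin(nπx/L); on 0 ≤ x ≤ L, ∫sin²(nπx/L) dx = L/2 and ∫sin(nπx/L)·cos(nπx/L) dx = 0.
Normalization: ∫|u|² dx = 0.92000.
⟨p⟩ = 0.0000 and ⟨p²⟩ = 2.9152.
(Δp)² = 2.9152 − (0.0000)² = 2.9152.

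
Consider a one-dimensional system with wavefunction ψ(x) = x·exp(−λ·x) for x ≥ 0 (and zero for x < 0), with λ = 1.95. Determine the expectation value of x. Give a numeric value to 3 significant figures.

⟨x⟩ = ∫ x·|ψ|² dx / ∫|ψ|² dx (integrals over the domain).
Every integrand reduces to terms xʲ·e^(−2λx) on [0, ∞); use ∫₀^∞ xʲ·e^(−2λx) dx = j!/(2λ)^(j+1).
State is unnormalized: ∫|ψ|² dx = 0.033716, and ∫ψ*·x·ψ dx = 0.025935, so ⟨x⟩ = 0.025935 / 0.033716.
⟨x⟩ = 0.76923.

0.769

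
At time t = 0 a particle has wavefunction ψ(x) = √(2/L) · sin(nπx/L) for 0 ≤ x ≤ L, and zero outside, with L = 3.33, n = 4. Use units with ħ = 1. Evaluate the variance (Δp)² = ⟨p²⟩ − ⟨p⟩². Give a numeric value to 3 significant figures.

Compute ⟨p⟩ and ⟨p²⟩ separately; (Δp)² = ⟨p²⟩ − ⟨p⟩².
d/dx sin(nπx/L) = (nπ/L)·cos(nπx/L) and d²/dx² sin(nπx/L) = −(nπ/L)²·sin(nπx/L); on 0 ≤ x ≤ L, ∫sin²(nπx/L) dx = L/2 and ∫sin(nπx/L)·cos(nπx/L) dx = 0.
⟨p⟩ = 0.0000 and ⟨p²⟩ = 14.241.
(Δp)² = 14.241 − (0.0000)² = 14.241.

14.2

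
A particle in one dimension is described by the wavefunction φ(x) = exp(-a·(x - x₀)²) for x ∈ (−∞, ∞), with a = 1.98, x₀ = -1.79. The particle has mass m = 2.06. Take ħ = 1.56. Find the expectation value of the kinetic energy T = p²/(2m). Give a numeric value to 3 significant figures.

1.17

T = −(ħ²/2m) d²/dx², so ⟨T⟩ = −(ħ²/2m) ∫ φ*·φ'' dx / ∫|φ|² dx; with m = 2.06.
Gaussian moments (u = x − x₀): ∫u^(2j)·e^(−2au²) du = (2j−1)!!/(4a)^j · √(π/(2a)), odd powers integrate to 0; here √(π/(2a)) = 0.89069. Derivatives: d/dx e^(−au²) = −2au·e^(−au²), d²/dx² e^(−au²) = (4a²u² − 2a)·e^(−au²).
State is unnormalized: ∫|φ|² dx = 0.89069, and ∫φ*·(−ħ²/2m · φ'') dx = 1.0417, so ⟨T⟩ = 1.0417 / 0.89069.
⟨T⟩ = 1.1695.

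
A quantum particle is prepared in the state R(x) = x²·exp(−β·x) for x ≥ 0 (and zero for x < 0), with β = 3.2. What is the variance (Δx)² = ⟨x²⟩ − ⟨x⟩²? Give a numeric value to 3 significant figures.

Compute ⟨x⟩ and ⟨x²⟩ separately, then (Δx)² = ⟨x²⟩ − ⟨x⟩².
Every integrand reduces to terms xʲ·e^(−2βx) on [0, ∞); use ∫₀^∞ xʲ·e^(−2βx) dx = j!/(2β)^(j+1).
Normalization: ∫|R|² dx = 0.0022352.
⟨x⟩ = 0.78125 and ⟨x²⟩ = 0.73242.
(Δx)² = 0.73242 − (0.78125)² = 0.12207.

0.122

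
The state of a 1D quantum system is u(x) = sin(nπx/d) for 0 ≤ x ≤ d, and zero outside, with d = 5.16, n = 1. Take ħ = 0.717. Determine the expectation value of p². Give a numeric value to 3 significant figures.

p² u = −ħ² d²u/dx²; ⟨p²⟩ = −ħ² ∫ u*·u'' dx / ∫|u|² dx.
d/dx sin(nπx/d) = (nπ/d)·cos(nπx/d) and d²/dx² sin(nπx/d) = −(nπ/d)²·sin(nπx/d); on 0 ≤ x ≤ d, ∫sin²(nπx/d) dx = d/2 and ∫sin(nπx/d)·cos(nπx/d) dx = 0.
State is unnormalized: ∫|u|² dx = 2.5800, and ∫u*·(−ħ² u'') dx = 0.49165, so ⟨p²⟩ = 0.49165 / 2.5800.
⟨p²⟩ = 0.19056.

0.191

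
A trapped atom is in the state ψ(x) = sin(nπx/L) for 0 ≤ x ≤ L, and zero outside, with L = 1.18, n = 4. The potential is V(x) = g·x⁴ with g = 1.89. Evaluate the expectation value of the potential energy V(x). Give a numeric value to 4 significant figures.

⟨V⟩ = ∫ V(x)·|ψ|² dx / ∫|ψ|² dx.
With sin²θ = (1 − cos2θ)/2 on 0 ≤ x ≤ L: ∫sin²(nπx/L) dx = L/2, ∫x·sin²(nπx/L) dx = L²/4, ∫x²·sin²(nπx/L) dx = L³·(1/6 − 1/(4n²π²)); higher powers xᵏ the same way, integrating xᵏ·cos(2nπx/L) by parts.
State is unnormalized: ∫|ψ|² dx = 0.59000, and ∫ψ*·V(x)·ψ dx = 0.41883, so ⟨V⟩ = 0.41883 / 0.59000.
⟨V⟩ = 0.70987.

0.7099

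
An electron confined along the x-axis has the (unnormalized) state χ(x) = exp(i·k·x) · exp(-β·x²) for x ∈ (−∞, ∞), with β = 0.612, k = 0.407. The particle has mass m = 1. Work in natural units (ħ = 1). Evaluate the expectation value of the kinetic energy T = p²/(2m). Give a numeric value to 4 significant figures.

T = −(ħ²/2m) d²/dx², so ⟨T⟩ = −(ħ²/2m) ∫ χ*·χ'' dx / ∫|χ|² dx; with m = 1.
Gaussian moments: ∫x^(2j)·e^(−2βx²) dx = (2j−1)!!/(4β)^j · √(π/(2β)), odd powers integrate to 0; here √(π/(2β)) = 1.6021. Derivatives: χ′ = (ik − 2βx)·χ, χ″ = ((ik − 2βx)² − 2β)·χ; the odd-in-x pieces drop out.
State is unnormalized: ∫|χ|² dx = 1.6021, and ∫χ*·(−ħ²/2m · χ'') dx = 0.62293, so ⟨T⟩ = 0.62293 / 1.6021.
⟨T⟩ = 0.38882.

0.3888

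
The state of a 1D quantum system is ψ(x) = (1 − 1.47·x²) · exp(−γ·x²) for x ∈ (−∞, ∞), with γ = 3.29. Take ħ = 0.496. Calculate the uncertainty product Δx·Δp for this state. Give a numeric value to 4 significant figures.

0.2508

Δx = √(⟨x²⟩−⟨x⟩²), Δp = √(⟨p²⟩−⟨p⟩²).
Expand each integrand as polynomial × e^(−2γx²) and use ∫x^(2j)·e^(−2γx²) dx = (2j−1)!!/(4γ)^j · √(π/(2γ)), odd powers → 0; here √(π/(2γ)) = 0.69097. Differentiate with the product rule, d/dx e^(−γx²) = −2γx·e^(−γx²).
Normalization: ∫|ψ|² dx = 0.56247.
⟨x⟩ = 0.0000, ⟨x²⟩ = 0.048256 ⇒ Δx = 0.21967.
⟨p⟩ = 0.0000, ⟨p²⟩ = 1.3033 ⇒ Δp = 1.1416.
Δx·Δp = 0.25078.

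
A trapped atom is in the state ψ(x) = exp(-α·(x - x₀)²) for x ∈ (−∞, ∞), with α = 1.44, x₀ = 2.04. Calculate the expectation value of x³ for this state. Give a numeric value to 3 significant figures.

9.55

⟨x³⟩ = ∫ x³·|ψ|² dx / ∫|ψ|² dx (integrals over the domain).
Gaussian moments (u = x − x₀): ∫u^(2j)·e^(−2αu²) du = (2j−1)!!/(4α)^j · √(π/(2α)), odd powers integrate to 0; here √(π/(2α)) = 1.0444.
State is unnormalized: ∫|ψ|² dx = 1.0444, and ∫ψ*·x³·ψ dx = 9.9766, so ⟨x³⟩ = 9.9766 / 1.0444.
⟨x³⟩ = 9.5522.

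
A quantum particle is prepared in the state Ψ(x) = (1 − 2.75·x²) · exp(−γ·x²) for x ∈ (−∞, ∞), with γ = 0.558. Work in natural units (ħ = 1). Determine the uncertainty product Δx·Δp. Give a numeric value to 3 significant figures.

2.46

Δx = √(⟨x²⟩−⟨x⟩²), Δp = √(⟨p²⟩−⟨p⟩²).
Expand each integrand as polynomial × e^(−2γx²) and use ∫x^(2j)·e^(−2γx²) dx = (2j−1)!!/(4γ)^j · √(π/(2γ)), odd powers → 0; here √(π/(2γ)) = 1.6778. Differentiate with the product rule, d/dx e^(−γx²) = −2γx·e^(−γx²).
Normalization: ∫|Ψ|² dx = 5.1843.
⟨x⟩ = 0.0000, ⟨x²⟩ = 2.3747 ⇒ Δx = 1.5410.
⟨p⟩ = 0.0000, ⟨p²⟩ = 2.5445 ⇒ Δp = 1.5952.
Δx·Δp = 2.4582.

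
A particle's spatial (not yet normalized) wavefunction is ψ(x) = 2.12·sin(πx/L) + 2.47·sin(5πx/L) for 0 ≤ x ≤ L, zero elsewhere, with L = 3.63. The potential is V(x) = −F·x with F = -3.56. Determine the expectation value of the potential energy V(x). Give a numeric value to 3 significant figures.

6.46

⟨V⟩ = ∫ V(x)·|ψ|² dx / ∫|ψ|² dx.
On 0 ≤ x ≤ L (j ≠ l): ∫sin²(jπx/L) dx = L/2, ∫sin(jπx/L)·sin(lπx/L) dx = 0; diagonal moments ∫x·sin²(jπx/L) dx = L²/4, ∫x²·sin²(jπx/L) dx = L³·(1/6 − 1/(4j²π²)); cross terms ∫x·sin(jπx/L)·sin(lπx/L) dx = 0 for j + l even and −4jlL²/(π²(j² − l²)²) for j + l odd, ∫x²·sin(jπx/L)·sin(lπx/L) dx = (−1)^(j+l)·4jlL³/(π²(j² − l²)²); higher powers the same way via product-to-sum and parts.
State is unnormalized: ∫|ψ|² dx = 19.230, and ∫ψ*·V(x)·ψ dx = 124.26, so ⟨V⟩ = 124.26 / 19.230.
⟨V⟩ = 6.4614.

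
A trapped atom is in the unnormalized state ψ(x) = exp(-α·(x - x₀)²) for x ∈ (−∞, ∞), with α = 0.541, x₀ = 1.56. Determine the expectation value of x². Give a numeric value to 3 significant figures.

2.90

⟨x²⟩ = ∫ x²·|ψ|² dx / ∫|ψ|² dx (integrals over the domain).
Gaussian moments (u = x − x₀): ∫u^(2j)·e^(−2αu²) du = (2j−1)!!/(4α)^j · √(π/(2α)), odd powers integrate to 0; here √(π/(2α)) = 1.7040.
State is unnormalized: ∫|ψ|² dx = 1.7040, and ∫ψ*·x²·ψ dx = 4.9342, so ⟨x²⟩ = 4.9342 / 1.7040.
⟨x²⟩ = 2.8957.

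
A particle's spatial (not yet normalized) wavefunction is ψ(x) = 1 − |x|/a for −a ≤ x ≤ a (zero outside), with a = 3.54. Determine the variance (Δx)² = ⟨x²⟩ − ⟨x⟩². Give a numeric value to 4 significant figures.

1.253

Compute ⟨x⟩ and ⟨x²⟩ separately, then (Δx)² = ⟨x²⟩ − ⟨x⟩².
ψ is even, so ∫ over [−a, a] = 2∫₀ᵃ with ψ = 1 − x/a there: ∫₀ᵃ (1 − x/a)² dx = a/3, ∫₀ᵃ x²(1 − x/a)² dx = a³/30, ∫₀ᵃ x⁴(1 − x/a)² dx = a⁵/105.
Normalization: ∫|ψ|² dx = 2.3600.
⟨x⟩ = 0.0000 and ⟨x²⟩ = 1.2532.
(Δx)² = 1.2532 − (0.0000)² = 1.2532.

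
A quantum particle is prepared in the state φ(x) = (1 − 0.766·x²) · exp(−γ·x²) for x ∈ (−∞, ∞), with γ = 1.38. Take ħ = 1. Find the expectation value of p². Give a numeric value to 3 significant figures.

p² φ = −ħ² d²φ/dx²; ⟨p²⟩ = −ħ² ∫ φ*·φ'' dx / ∫|φ|² dx.
Expand each integrand as polynomial × e^(−2γx²) and use ∫x^(2j)·e^(−2γx²) dx = (2j−1)!!/(4γ)^j · √(π/(2γ)), odd powers → 0; here √(π/(2γ)) = 1.0669. Differentiate with the product rule, d/dx e^(−γx²) = −2γx·e^(−γx²).
State is unnormalized: ∫|φ|² dx = 0.83242, and ∫φ*·(−ħ² φ'') dx = 2.0794, so ⟨p²⟩ = 2.0794 / 0.83242.
⟨p²⟩ = 2.4980.

2.50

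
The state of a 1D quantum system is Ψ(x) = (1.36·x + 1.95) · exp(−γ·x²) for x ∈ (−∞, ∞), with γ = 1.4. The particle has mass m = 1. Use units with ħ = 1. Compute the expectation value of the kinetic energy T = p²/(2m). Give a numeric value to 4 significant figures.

0.8119

T = −(ħ²/2m) d²/dx², so ⟨T⟩ = −(ħ²/2m) ∫ Ψ*·Ψ'' dx / ∫|Ψ|² dx; with m = 1.
Expand each integrand as polynomial × e^(−2γx²) and use ∫x^(2j)·e^(−2γx²) dx = (2j−1)!!/(4γ)^j · √(π/(2γ)), odd powers → 0; here √(π/(2γ)) = 1.0592. Differentiate with the product rule, d/dx e^(−γx²) = −2γx·e^(−γx²).
State is unnormalized: ∫|Ψ|² dx = 4.3776, and ∫Ψ*·(−ħ²/2m · Ψ'') dx = 3.5541, so ⟨T⟩ = 3.5541 / 4.3776.
⟨T⟩ = 0.81189.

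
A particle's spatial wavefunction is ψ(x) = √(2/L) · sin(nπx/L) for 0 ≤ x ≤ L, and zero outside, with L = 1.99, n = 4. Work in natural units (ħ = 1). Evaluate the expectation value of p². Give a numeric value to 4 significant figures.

39.88

p² ψ = −ħ² d²ψ/dx²; ⟨p²⟩ = −ħ² ∫ ψ*·ψ'' dx.
d/dx sin(nπx/L) = (nπ/L)·cos(nπx/L) and d²/dx² sin(nπx/L) = −(nπ/L)²·sin(nπx/L); on 0 ≤ x ≤ L, ∫sin²(nπx/L) dx = L/2 and ∫sin(nπx/L)·cos(nπx/L) dx = 0.
⟨p²⟩ = 39.876.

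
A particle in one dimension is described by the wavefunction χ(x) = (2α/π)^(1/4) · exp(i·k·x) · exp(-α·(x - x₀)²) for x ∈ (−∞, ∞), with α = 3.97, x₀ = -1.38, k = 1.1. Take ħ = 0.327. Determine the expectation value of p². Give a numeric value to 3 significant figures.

0.554

p² χ = −ħ² d²χ/dx²; ⟨p²⟩ = −ħ² ∫ χ*·χ'' dx.
Gaussian moments (u = x − x₀): ∫u^(2j)·e^(−2αu²) du = (2j−1)!!/(4α)^j · √(π/(2α)), odd powers integrate to 0; here √(π/(2α)) = 0.62902. Derivatives: χ′ = (ik − 2αu)·χ, χ″ = ((ik − 2αu)² − 2α)·χ; the odd-in-u pieces drop out.
⟨p²⟩ = 0.55389.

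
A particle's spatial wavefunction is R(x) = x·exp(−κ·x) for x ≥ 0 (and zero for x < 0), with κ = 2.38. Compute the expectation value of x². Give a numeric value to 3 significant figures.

0.530

⟨x²⟩ = ∫ x²·|R|² dx / ∫|R|² dx (integrals over the domain).
Every integrand reduces to terms xʲ·e^(−2κx) on [0, ∞); use ∫₀^∞ xʲ·e^(−2κx) dx = j!/(2κ)^(j+1).
State is unnormalized: ∫|R|² dx = 0.018544, and ∫R*·x²·R dx = 0.0098215, so ⟨x²⟩ = 0.0098215 / 0.018544.
⟨x²⟩ = 0.52962.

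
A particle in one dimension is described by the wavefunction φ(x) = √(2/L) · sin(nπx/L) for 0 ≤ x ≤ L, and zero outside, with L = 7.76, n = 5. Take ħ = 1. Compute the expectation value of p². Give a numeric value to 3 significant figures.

4.10

p² φ = −ħ² d²φ/dx²; ⟨p²⟩ = −ħ² ∫ φ*·φ'' dx.
d/dx sin(nπx/L) = (nπ/L)·cos(nπx/L) and d²/dx² sin(nπx/L) = −(nπ/L)²·sin(nπx/L); on 0 ≤ x ≤ L, ∫sin²(nπx/L) dx = L/2 and ∫sin(nπx/L)·cos(nπx/L) dx = 0.
⟨p²⟩ = 4.0975.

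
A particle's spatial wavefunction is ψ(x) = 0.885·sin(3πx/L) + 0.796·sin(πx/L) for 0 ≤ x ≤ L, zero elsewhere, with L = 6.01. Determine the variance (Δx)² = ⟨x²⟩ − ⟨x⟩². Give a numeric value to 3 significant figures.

Compute ⟨x⟩ and ⟨x²⟩ separately, then (Δx)² = ⟨x²⟩ − ⟨x⟩².
On 0 ≤ x ≤ L (j ≠ l): ∫sin²(jπx/L) dx = L/2, ∫sin(jπx/L)·sin(lπx/L) dx = 0; diagonal moments ∫x·sin²(jπx/L) dx = L²/4, ∫x²·sin²(jπx/L) dx = L³·(1/6 − 1/(4j²π²)); cross terms ∫x·sin(jπx/L)·sin(lπx/L) dx = 0 for j + l even and −4jlL²/(π²(j² − l²)²) for j + l odd, ∫x²·sin(jπx/L)·sin(lπx/L) dx = (−1)^(j+l)·4jlL³/(π²(j² − l²)²); higher powers the same way via product-to-sum and parts.
Normalization: ∫|ψ|² dx = 4.2576.
⟨x⟩ = 3.0050 and ⟨x²⟩ = 12.474.
(Δx)² = 12.474 − (3.0050)² = 3.4440.

3.44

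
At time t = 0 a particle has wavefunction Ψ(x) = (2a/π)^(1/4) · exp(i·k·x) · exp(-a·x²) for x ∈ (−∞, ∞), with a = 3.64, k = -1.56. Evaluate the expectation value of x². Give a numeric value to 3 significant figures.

0.0687

⟨x²⟩ = ∫ x²·|Ψ|² dx (integrals over the domain).
Gaussian moments: ∫x^(2j)·e^(−2ax²) dx = (2j−1)!!/(4a)^j · √(π/(2a)), odd powers integrate to 0; here √(π/(2a)) = 0.65692.
⟨x²⟩ = 0.068681.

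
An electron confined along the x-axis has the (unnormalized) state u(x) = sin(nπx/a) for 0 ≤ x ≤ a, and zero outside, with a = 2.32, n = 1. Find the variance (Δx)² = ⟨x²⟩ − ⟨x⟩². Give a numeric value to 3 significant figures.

0.176

Compute ⟨x⟩ and ⟨x²⟩ separately, then (Δx)² = ⟨x²⟩ − ⟨x⟩².
With sin²θ = (1 − cos2θ)/2 on 0 ≤ x ≤ a: ∫sin²(nπx/a) dx = a/2, ∫x·sin²(nπx/a) dx = a²/4, ∫x²·sin²(nπx/a) dx = a³·(1/6 − 1/(4n²π²)); higher powers xᵏ the same way, integrating xᵏ·cos(2nπx/a) by parts.
Normalization: ∫|u|² dx = 1.1600.
⟨x⟩ = 1.1600 and ⟨x²⟩ = 1.5215.
(Δx)² = 1.5215 − (1.1600)² = 0.17586.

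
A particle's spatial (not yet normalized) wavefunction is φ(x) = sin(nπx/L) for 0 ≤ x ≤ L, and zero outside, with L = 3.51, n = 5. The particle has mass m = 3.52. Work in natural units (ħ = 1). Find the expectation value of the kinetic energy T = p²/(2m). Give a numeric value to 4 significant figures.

T = −(ħ²/2m) d²/dx², so ⟨T⟩ = −(ħ²/2m) ∫ φ*·φ'' dx / ∫|φ|² dx; with m = 3.52.
d/dx sin(nπx/L) = (nπ/L)·cos(nπx/L) and d²/dx² sin(nπx/L) = −(nπ/L)²·sin(nπx/L); on 0 ≤ x ≤ L, ∫sin²(nπx/L) dx = L/2 and ∫sin(nπx/L)·cos(nπx/L) dx = 0.
State is unnormalized: ∫|φ|² dx = 1.7550, and ∫φ*·(−ħ²/2m · φ'') dx = 4.9926, so ⟨T⟩ = 4.9926 / 1.7550.
⟨T⟩ = 2.8448.

2.845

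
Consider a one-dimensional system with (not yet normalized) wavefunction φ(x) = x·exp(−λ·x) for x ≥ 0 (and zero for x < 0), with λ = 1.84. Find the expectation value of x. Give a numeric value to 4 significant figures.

0.8152

⟨x⟩ = ∫ x·|φ|² dx / ∫|φ|² dx (integrals over the domain).
Every integrand reduces to terms xʲ·e^(−2λx) on [0, ∞); use ∫₀^∞ xʲ·e^(−2λx) dx = j!/(2λ)^(j+1).
State is unnormalized: ∫|φ|² dx = 0.040132, and ∫φ*·x·φ dx = 0.032716, so ⟨x⟩ = 0.032716 / 0.040132.
⟨x⟩ = 0.81522.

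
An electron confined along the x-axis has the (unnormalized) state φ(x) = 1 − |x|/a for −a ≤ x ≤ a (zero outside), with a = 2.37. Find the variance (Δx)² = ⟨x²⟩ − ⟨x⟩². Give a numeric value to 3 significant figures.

0.562

Compute ⟨x⟩ and ⟨x²⟩ separately, then (Δx)² = ⟨x²⟩ − ⟨x⟩².
φ is even, so ∫ over [−a, a] = 2∫₀ᵃ with φ = 1 − x/a there: ∫₀ᵃ (1 − x/a)² dx = a/3, ∫₀ᵃ x²(1 − x/a)² dx = a³/30, ∫₀ᵃ x⁴(1 − x/a)² dx = a⁵/105.
Normalization: ∫|φ|² dx = 1.5800.
⟨x⟩ = 0.0000 and ⟨x²⟩ = 0.56169.
(Δx)² = 0.56169 − (0.0000)² = 0.56169.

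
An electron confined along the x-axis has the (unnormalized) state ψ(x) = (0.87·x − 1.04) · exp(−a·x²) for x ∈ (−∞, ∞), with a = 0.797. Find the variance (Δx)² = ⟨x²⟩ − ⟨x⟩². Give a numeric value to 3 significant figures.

Compute ⟨x⟩ and ⟨x²⟩ separately, then (Δx)² = ⟨x²⟩ − ⟨x⟩².
Expand each integrand as polynomial × e^(−2ax²) and use ∫x^(2j)·e^(−2ax²) dx = (2j−1)!!/(4a)^j · √(π/(2a)), odd powers → 0; here √(π/(2a)) = 1.4039.
Normalization: ∫|ψ|² dx = 1.8518.
⟨x⟩ = -0.43034 and ⟨x²⟩ = 0.42660.
(Δx)² = 0.42660 − (-0.43034)² = 0.24141.

0.241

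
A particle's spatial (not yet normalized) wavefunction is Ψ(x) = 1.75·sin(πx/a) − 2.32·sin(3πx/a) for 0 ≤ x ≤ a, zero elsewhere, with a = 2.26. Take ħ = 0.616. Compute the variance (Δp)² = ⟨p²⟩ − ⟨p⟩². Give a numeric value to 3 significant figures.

Compute ⟨p⟩ and ⟨p²⟩ separately; (Δp)² = ⟨p²⟩ − ⟨p⟩².
d²/dx² sin(jπx/a) = −(jπ/a)²·sin(jπx/a); on 0 ≤ x ≤ a, ∫sin²(jπx/a) dx = a/2 and ∫sin(jπx/a)·sin(lπx/a) dx = 0 for j ≠ l, so only diagonal terms survive in ∫|Ψ|² and ∫Ψ·Ψ″; ∫Ψ·Ψ′ dx = [Ψ²/2] between the walls = 0.
Normalization: ∫|Ψ|² dx = 9.5427.
⟨p⟩ = 0.0000 and ⟨p²⟩ = 4.4719.
(Δp)² = 4.4719 − (0.0000)² = 4.4719.

4.47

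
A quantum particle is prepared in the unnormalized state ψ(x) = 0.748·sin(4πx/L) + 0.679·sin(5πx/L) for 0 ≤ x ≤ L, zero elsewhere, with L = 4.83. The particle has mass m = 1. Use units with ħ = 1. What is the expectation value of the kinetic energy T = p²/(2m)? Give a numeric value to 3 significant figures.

T = −(ħ²/2m) d²/dx², so ⟨T⟩ = −(ħ²/2m) ∫ ψ*·ψ'' dx / ∫|ψ|² dx; with m = 1.
d²/dx² sin(jπx/L) = −(jπ/L)²·sin(jπx/L); on 0 ≤ x ≤ L, ∫sin²(jπx/L) dx = L/2 and ∫sin(jπx/L)·sin(lπx/L) dx = 0 for j ≠ l, so only diagonal terms survive in ∫|ψ|² and ∫ψ·ψ″; ∫ψ·ψ′ dx = [ψ²/2] between the walls = 0.
State is unnormalized: ∫|ψ|² dx = 2.4646, and ∫ψ*·(−ħ²/2m · ψ'') dx = 10.461, so ⟨T⟩ = 10.461 / 2.4646.
⟨T⟩ = 4.2446.

4.24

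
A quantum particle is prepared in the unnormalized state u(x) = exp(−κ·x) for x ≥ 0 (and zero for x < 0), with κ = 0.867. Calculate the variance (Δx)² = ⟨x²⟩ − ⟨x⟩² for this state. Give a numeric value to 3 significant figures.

Compute ⟨x⟩ and ⟨x²⟩ separately, then (Δx)² = ⟨x²⟩ − ⟨x⟩².
Every integrand reduces to terms xʲ·e^(−2κx) on [0, ∞); use ∫₀^∞ xʲ·e^(−2κx) dx = j!/(2κ)^(j+1).
Normalization: ∫|u|² dx = 0.57670.
⟨x⟩ = 0.57670 and ⟨x²⟩ = 0.66517.
(Δx)² = 0.66517 − (0.57670)² = 0.33258.

0.333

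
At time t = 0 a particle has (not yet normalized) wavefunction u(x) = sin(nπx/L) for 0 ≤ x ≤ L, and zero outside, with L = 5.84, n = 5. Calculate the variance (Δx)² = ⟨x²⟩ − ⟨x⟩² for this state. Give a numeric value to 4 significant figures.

2.773

Compute ⟨x⟩ and ⟨x²⟩ separately, then (Δx)² = ⟨x²⟩ − ⟨x⟩².
With sin²θ = (1 − cos2θ)/2 on 0 ≤ x ≤ L: ∫sin²(nπx/L) dx = L/2, ∫x·sin²(nπx/L) dx = L²/4, ∫x²·sin²(nπx/L) dx = L³·(1/6 − 1/(4n²π²)); higher powers xᵏ the same way, integrating xᵏ·cos(2nπx/L) by parts.
Normalization: ∫|u|² dx = 2.9200.
⟨x⟩ = 2.9200 and ⟨x²⟩ = 11.299.
(Δx)² = 11.299 − (2.9200)² = 2.7730.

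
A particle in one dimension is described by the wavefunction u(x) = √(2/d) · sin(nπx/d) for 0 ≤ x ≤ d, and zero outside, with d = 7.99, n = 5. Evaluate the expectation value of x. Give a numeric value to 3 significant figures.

⟨x⟩ = ∫ x·|u|² dx (integrals over the domain).
With sin²θ = (1 − cos2θ)/2 on 0 ≤ x ≤ d: ∫sin²(nπx/d) dx = d/2, ∫x·sin²(nπx/d) dx = d²/4, ∫x²·sin²(nπx/d) dx = d³·(1/6 − 1/(4n²π²)); higher powers xᵏ the same way, integrating xᵏ·cos(2nπx/d) by parts.
⟨x⟩ = 3.9950.

4.00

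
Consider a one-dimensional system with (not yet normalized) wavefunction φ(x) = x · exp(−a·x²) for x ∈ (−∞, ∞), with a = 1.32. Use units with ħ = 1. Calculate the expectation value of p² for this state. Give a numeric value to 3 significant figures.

p² φ = −ħ² d²φ/dx²; ⟨p²⟩ = −ħ² ∫ φ*·φ'' dx / ∫|φ|² dx.
Expand each integrand as polynomial × e^(−2ax²) and use ∫x^(2j)·e^(−2ax²) dx = (2j−1)!!/(4a)^j · √(π/(2a)), odd powers → 0; here √(π/(2a)) = 1.0909. Differentiate with the product rule, d/dx e^(−ax²) = −2ax·e^(−ax²).
State is unnormalized: ∫|φ|² dx = 0.20660, and ∫φ*·(−ħ² φ'') dx = 0.81815, so ⟨p²⟩ = 0.81815 / 0.20660.
⟨p²⟩ = 3.9600.

3.96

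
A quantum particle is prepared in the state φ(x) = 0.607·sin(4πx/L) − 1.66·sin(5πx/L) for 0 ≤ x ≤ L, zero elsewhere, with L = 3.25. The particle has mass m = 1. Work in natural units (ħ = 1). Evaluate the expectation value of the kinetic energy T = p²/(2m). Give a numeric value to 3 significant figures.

11.2

T = −(ħ²/2m) d²/dx², so ⟨T⟩ = −(ħ²/2m) ∫ φ*·φ'' dx / ∫|φ|² dx; with m = 1.
d²/dx² sin(jπx/L) = −(jπ/L)²·sin(jπx/L); on 0 ≤ x ≤ L, ∫sin²(jπx/L) dx = L/2 and ∫sin(jπx/L)·sin(lπx/L) dx = 0 for j ≠ l, so only diagonal terms survive in ∫|φ|² and ∫φ·φ″; ∫φ·φ′ dx = [φ²/2] between the walls = 0.
State is unnormalized: ∫|φ|² dx = 5.0766, and ∫φ*·(−ħ²/2m · φ'') dx = 56.777, so ⟨T⟩ = 56.777 / 5.0766.
⟨T⟩ = 11.184.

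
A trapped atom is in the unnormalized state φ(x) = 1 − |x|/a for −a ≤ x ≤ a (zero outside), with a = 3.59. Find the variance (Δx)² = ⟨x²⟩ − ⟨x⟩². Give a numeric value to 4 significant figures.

1.289

Compute ⟨x⟩ and ⟨x²⟩ separately, then (Δx)² = ⟨x²⟩ − ⟨x⟩².
φ is even, so ∫ over [−a, a] = 2∫₀ᵃ with φ = 1 − x/a there: ∫₀ᵃ (1 − x/a)² dx = a/3, ∫₀ᵃ x²(1 − x/a)² dx = a³/30, ∫₀ᵃ x⁴(1 − x/a)² dx = a⁵/105.
Normalization: ∫|φ|² dx = 2.3933.
⟨x⟩ = 0.0000 and ⟨x²⟩ = 1.2888.
(Δx)² = 1.2888 − (0.0000)² = 1.2888.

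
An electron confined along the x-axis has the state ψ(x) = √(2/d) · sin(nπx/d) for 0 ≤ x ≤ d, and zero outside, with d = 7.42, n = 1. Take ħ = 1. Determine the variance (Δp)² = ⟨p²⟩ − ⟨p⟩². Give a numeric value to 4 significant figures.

Compute ⟨p⟩ and ⟨p²⟩ separately; (Δp)² = ⟨p²⟩ − ⟨p⟩².
d/dx sin(nπx/d) = (nπ/d)·cos(nπx/d) and d²/dx² sin(nπx/d) = −(nπ/d)²·sin(nπx/d); on 0 ≤ x ≤ d, ∫sin²(nπx/d) dx = d/2 and ∫sin(nπx/d)·cos(nπx/d) dx = 0.
⟨p⟩ = 0.0000 and ⟨p²⟩ = 0.17926.
(Δp)² = 0.17926 − (0.0000)² = 0.17926.

0.1793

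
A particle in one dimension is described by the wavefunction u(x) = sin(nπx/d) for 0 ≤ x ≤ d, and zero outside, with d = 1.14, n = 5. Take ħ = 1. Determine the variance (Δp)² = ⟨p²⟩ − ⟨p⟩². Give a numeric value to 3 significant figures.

Compute ⟨p⟩ and ⟨p²⟩ separately; (Δp)² = ⟨p²⟩ − ⟨p⟩².
d/dx sin(nπx/d) = (nπ/d)·cos(nπx/d) and d²/dx² sin(nπx/d) = −(nπ/d)²·sin(nπx/d); on 0 ≤ x ≤ d, ∫sin²(nπx/d) dx = d/2 and ∫sin(nπx/d)·cos(nπx/d) dx = 0.
Normalization: ∫|u|² dx = 0.57000.
⟨p⟩ = 0.0000 and ⟨p²⟩ = 189.86.
(Δp)² = 189.86 − (0.0000)² = 189.86.

190.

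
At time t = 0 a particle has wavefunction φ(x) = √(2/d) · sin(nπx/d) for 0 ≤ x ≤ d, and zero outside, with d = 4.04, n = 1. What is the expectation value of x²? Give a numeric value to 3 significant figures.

4.61

⟨x²⟩ = ∫ x²·|φ|² dx (integrals over the domain).
With sin²θ = (1 − cos2θ)/2 on 0 ≤ x ≤ d: ∫sin²(nπx/d) dx = d/2, ∫x·sin²(nπx/d) dx = d²/4, ∫x²·sin²(nπx/d) dx = d³·(1/6 − 1/(4n²π²)); higher powers xᵏ the same way, integrating xᵏ·cos(2nπx/d) by parts.
⟨x²⟩ = 4.6137.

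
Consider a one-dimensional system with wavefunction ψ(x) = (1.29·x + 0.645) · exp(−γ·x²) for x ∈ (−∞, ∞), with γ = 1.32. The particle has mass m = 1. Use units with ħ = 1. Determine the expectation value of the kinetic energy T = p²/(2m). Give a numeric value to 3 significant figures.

T = −(ħ²/2m) d²/dx², so ⟨T⟩ = −(ħ²/2m) ∫ ψ*·ψ'' dx / ∫|ψ|² dx; with m = 1.
Expand each integrand as polynomial × e^(−2γx²) and use ∫x^(2j)·e^(−2γx²) dx = (2j−1)!!/(4γ)^j · √(π/(2γ)), odd powers → 0; here √(π/(2γ)) = 1.0909. Differentiate with the product rule, d/dx e^(−γx²) = −2γx·e^(−γx²).
State is unnormalized: ∫|ψ|² dx = 0.79764, and ∫ψ*·(−ħ²/2m · ψ'') dx = 0.98027, so ⟨T⟩ = 0.98027 / 0.79764.
⟨T⟩ = 1.2290.

1.23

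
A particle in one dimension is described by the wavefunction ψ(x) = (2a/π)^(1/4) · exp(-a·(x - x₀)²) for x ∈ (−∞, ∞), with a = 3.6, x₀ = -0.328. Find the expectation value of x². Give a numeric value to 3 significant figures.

⟨x²⟩ = ∫ x²·|ψ|² dx (integrals over the domain).
Gaussian moments (u = x − x₀): ∫u^(2j)·e^(−2au²) du = (2j−1)!!/(4a)^j · √(π/(2a)), odd powers integrate to 0; here √(π/(2a)) = 0.66055.
⟨x²⟩ = 0.17703.

0.177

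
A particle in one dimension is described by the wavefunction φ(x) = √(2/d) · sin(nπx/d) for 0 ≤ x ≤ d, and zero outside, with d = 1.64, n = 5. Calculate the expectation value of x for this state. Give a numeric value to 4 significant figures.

0.8200

⟨x⟩ = ∫ x·|φ|² dx (integrals over the domain).
With sin²θ = (1 − cos2θ)/2 on 0 ≤ x ≤ d: ∫sin²(nπx/d) dx = d/2, ∫x·sin²(nπx/d) dx = d²/4, ∫x²·sin²(nπx/d) dx = d³·(1/6 − 1/(4n²π²)); higher powers xᵏ the same way, integrating xᵏ·cos(2nπx/d) by parts.
⟨x⟩ = 0.82000.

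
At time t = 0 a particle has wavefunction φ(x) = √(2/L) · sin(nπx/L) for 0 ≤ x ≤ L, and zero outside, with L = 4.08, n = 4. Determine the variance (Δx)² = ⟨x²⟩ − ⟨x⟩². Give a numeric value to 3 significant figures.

Compute ⟨x⟩ and ⟨x²⟩ separately, then (Δx)² = ⟨x²⟩ − ⟨x⟩².
With sin²θ = (1 − cos2θ)/2 on 0 ≤ x ≤ L: ∫sin²(nπx/L) dx = L/2, ∫x·sin²(nπx/L) dx = L²/4, ∫x²·sin²(nπx/L) dx = L³·(1/6 − 1/(4n²π²)); higher powers xᵏ the same way, integrating xᵏ·cos(2nπx/L) by parts.
⟨x⟩ = 2.0400 and ⟨x²⟩ = 5.4961.
(Δx)² = 5.4961 − (2.0400)² = 1.3345.

1.33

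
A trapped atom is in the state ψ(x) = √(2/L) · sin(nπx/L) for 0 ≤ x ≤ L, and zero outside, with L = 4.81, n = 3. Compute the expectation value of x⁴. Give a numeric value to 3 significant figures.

⟨x⁴⟩ = ∫ x⁴·|ψ|² dx (integrals over the domain).
With sin²θ = (1 − cos2θ)/2 on 0 ≤ x ≤ L: ∫sin²(nπx/L) dx = L/2, ∫x·sin²(nπx/L) dx = L²/4, ∫x²·sin²(nπx/L) dx = L³·(1/6 − 1/(4n²π²)); higher powers xᵏ the same way, integrating xᵏ·cos(2nπx/L) by parts.
⟨x⁴⟩ = 101.13.

101.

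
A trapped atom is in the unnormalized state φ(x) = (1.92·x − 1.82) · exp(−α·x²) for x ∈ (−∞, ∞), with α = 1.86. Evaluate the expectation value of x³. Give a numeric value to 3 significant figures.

-0.0995

⟨x³⟩ = ∫ x³·|φ|² dx / ∫|φ|² dx (integrals over the domain).
Expand each integrand as polynomial × e^(−2αx²) and use ∫x^(2j)·e^(−2αx²) dx = (2j−1)!!/(4α)^j · √(π/(2α)), odd powers → 0; here √(π/(2α)) = 0.91897.
State is unnormalized: ∫|φ|² dx = 3.4993, and ∫φ*·x³·φ dx = -0.34808, so ⟨x³⟩ = -0.34808 / 3.4993.
⟨x³⟩ = -0.099470.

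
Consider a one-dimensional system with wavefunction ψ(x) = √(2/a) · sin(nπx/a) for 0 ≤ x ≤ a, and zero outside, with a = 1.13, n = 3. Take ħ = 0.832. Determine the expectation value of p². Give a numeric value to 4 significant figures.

p² ψ = −ħ² d²ψ/dx²; ⟨p²⟩ = −ħ² ∫ ψ*·ψ'' dx.
d/dx sin(nπx/a) = (nπ/a)·cos(nπx/a) and d²/dx² sin(nπx/a) = −(nπ/a)²·sin(nπx/a); on 0 ≤ x ≤ a, ∫sin²(nπx/a) dx = a/2 and ∫sin(nπx/a)·cos(nπx/a) dx = 0.
⟨p²⟩ = 48.154.

48.15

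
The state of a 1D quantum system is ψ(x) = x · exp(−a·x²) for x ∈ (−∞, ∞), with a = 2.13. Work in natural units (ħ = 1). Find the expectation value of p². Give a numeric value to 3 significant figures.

p² ψ = −ħ² d²ψ/dx²; ⟨p²⟩ = −ħ² ∫ ψ*·ψ'' dx / ∫|ψ|² dx.
Expand each integrand as polynomial × e^(−2ax²) and use ∫x^(2j)·e^(−2ax²) dx = (2j−1)!!/(4a)^j · √(π/(2a)), odd powers → 0; here √(π/(2a)) = 0.85876. Differentiate with the product rule, d/dx e^(−ax²) = −2ax·e^(−ax²).
State is unnormalized: ∫|ψ|² dx = 0.10079, and ∫ψ*·(−ħ² ψ'') dx = 0.64407, so ⟨p²⟩ = 0.64407 / 0.10079.
⟨p²⟩ = 6.3900.

6.39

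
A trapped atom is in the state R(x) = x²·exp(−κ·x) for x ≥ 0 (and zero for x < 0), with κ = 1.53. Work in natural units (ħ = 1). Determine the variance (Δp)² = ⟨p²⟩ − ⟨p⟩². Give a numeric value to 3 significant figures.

Compute ⟨p⟩ and ⟨p²⟩ separately; (Δp)² = ⟨p²⟩ − ⟨p⟩².
Differentiate x²·exp(−κ·x) with the product rule; every integrand then reduces to terms xʲ·e^(−2κx) on [0, ∞), with ∫₀^∞ xʲ·e^(−2κx) dx = j!/(2κ)^(j+1).
Normalization: ∫|R|² dx = 0.089455.
⟨p⟩ = 0.0000 and ⟨p²⟩ = 0.78030.
(Δp)² = 0.78030 − (0.0000)² = 0.78030.

0.780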